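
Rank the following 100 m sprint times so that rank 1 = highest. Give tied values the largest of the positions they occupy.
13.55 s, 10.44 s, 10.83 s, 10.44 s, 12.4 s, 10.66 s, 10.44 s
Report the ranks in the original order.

Sorted (descending): 13.55, 12.4, 10.83, 10.66, 10.44, 10.44, 10.44
The 3 values of 10.44 occupy positions 5–7 → each gets rank 7.

1, 7, 3, 7, 2, 4, 7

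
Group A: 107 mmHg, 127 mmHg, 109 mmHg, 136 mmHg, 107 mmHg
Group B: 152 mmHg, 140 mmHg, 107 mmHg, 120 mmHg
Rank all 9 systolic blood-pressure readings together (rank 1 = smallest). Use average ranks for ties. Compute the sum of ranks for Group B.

24

Sorted (ascending): 107, 107, 107, 109, 120, 127, 136, 140, 152
The 3 values of 107 occupy positions 1–3 → average rank 2.
Group B values → pooled ranks: 152→9, 140→8, 107→2, 120→5
Rank sum = 9 + 8 + 2 + 5 = 24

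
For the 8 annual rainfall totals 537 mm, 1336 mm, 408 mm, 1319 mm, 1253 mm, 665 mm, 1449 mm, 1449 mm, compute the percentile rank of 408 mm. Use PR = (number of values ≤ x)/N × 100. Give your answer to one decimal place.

12.5

N = 8.
Strictly below 408: 0. Equal to 408: 1.
PR = 1/8 × 100 = 12.5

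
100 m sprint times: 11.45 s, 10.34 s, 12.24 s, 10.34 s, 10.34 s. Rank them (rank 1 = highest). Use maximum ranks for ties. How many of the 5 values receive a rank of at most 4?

2

Sorted (descending): 12.24, 11.45, 10.34, 10.34, 10.34
The 3 values of 10.34 occupy positions 3–5 → each gets rank 5.
Ranks ≤ 4: {1, 2} → 2 values.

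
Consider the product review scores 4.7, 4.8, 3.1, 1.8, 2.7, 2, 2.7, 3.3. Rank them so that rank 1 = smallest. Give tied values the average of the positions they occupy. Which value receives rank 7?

4.7

Sorted (ascending): 1.8, 2, 2.7, 2.7, 3.1, 3.3, 4.7, 4.8
The 2 values of 2.7 occupy positions 3–4 → average rank (3+4)/2 = 3.5.
Rank 7 → value 4.7.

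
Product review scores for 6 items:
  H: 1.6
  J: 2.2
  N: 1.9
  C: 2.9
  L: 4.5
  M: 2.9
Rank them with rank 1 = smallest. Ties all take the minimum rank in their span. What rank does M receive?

4

Sorted (ascending): 1.6, 1.9, 2.2, 2.9, 2.9, 4.5
The 2 values of 2.9 occupy positions 4–5 → each gets rank 4.
M has value 2.9 → rank 4.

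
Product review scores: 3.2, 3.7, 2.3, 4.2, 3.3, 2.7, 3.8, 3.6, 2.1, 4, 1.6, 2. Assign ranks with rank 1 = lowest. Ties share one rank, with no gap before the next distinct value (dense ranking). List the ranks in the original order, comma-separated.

Sorted (ascending): 1.6, 2, 2.1, 2.3, 2.7, 3.2, 3.3, 3.6, 3.7, 3.8, 4, 4.2
No ties — each value takes its position as its rank.

6, 9, 4, 12, 7, 5, 10, 8, 3, 11, 1, 2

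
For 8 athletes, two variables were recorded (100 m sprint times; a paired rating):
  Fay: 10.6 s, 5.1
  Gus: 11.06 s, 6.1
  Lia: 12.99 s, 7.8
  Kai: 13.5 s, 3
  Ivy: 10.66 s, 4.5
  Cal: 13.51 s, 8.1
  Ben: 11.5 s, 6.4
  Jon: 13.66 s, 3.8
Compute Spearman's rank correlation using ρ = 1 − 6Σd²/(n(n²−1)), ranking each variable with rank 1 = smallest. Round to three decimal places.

0.000

Ranks of variable 1: 1, 3, 5, 6, 2, 7, 4, 8
Ranks of variable 2: 4, 5, 7, 1, 3, 8, 6, 2
d = r₁ − r₂: -3, -2, -2, 5, -1, -1, -2, 6
d²: 9, 4, 4, 25, 1, 1, 4, 36; Σd² = 84
ρ = 1 − 6·84/(8·63) = 1 − 504/504 = 0.000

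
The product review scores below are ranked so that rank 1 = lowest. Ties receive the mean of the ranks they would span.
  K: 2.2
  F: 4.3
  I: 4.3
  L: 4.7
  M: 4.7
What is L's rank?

Sorted (ascending): 2.2, 4.3, 4.3, 4.7, 4.7
The 2 values of 4.3 occupy positions 2–3 → average rank (2+3)/2 = 2.5.
The 2 values of 4.7 occupy positions 4–5 → average rank (4+5)/2 = 4.5.
L has value 4.7 → rank 4.5.

4.5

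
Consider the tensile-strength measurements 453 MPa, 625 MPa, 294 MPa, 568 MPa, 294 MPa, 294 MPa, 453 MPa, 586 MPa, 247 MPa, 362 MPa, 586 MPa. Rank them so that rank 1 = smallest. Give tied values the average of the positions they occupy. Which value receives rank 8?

Sorted (ascending): 247, 294, 294, 294, 362, 453, 453, 568, 586, 586, 625
The 3 values of 294 occupy positions 2–4 → average rank 3.
The 2 values of 453 occupy positions 6–7 → average rank (6+7)/2 = 6.5.
The 2 values of 586 occupy positions 9–10 → average rank (9+10)/2 = 9.5.
Rank 8 → value 568.

568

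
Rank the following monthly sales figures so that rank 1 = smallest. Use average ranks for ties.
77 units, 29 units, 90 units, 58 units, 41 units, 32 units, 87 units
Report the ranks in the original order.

5, 1, 7, 4, 3, 2, 6

Sorted (ascending): 29, 32, 41, 58, 77, 87, 90
No ties — each value takes its position as its rank.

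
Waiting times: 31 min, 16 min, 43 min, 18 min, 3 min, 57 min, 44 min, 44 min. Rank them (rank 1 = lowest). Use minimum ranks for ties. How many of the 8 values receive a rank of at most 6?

Sorted (ascending): 3, 16, 18, 31, 43, 44, 44, 57
The 2 values of 44 occupy positions 6–7 → each gets rank 6.
Ranks ≤ 6: {1, 2, 3, 4, 5, 6, 6} → 7 values.

7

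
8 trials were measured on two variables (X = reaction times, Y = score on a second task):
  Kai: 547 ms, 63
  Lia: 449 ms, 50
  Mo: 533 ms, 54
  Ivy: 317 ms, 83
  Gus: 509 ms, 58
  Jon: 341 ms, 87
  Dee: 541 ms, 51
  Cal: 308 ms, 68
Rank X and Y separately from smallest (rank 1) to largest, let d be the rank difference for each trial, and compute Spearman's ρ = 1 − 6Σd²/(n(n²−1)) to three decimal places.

-0.524

Ranks of variable 1: 8, 4, 6, 2, 5, 3, 7, 1
Ranks of variable 2: 5, 1, 3, 7, 4, 8, 2, 6
d = r₁ − r₂: 3, 3, 3, -5, 1, -5, 5, -5
d²: 9, 9, 9, 25, 1, 25, 25, 25; Σd² = 128
ρ = 1 − 6·128/(8·63) = 1 − 768/504 = -0.524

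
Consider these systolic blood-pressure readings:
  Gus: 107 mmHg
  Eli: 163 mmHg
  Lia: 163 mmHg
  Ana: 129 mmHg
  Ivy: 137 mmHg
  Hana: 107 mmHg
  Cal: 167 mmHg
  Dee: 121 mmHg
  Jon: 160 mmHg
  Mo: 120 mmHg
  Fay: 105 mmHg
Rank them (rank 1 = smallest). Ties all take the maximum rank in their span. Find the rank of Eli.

Sorted (ascending): 105, 107, 107, 120, 121, 129, 137, 160, 163, 163, 167
The 2 values of 107 occupy positions 2–3 → each gets rank 3.
The 2 values of 163 occupy positions 9–10 → each gets rank 10.
Eli has value 163 mmHg → rank 10.

10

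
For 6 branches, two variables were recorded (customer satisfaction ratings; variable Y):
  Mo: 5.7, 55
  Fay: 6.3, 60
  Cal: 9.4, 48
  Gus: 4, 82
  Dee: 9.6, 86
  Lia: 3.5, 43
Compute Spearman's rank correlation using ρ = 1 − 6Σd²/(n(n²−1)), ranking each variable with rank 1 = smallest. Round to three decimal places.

0.486

Ranks of variable 1: 3, 4, 5, 2, 6, 1
Ranks of variable 2: 3, 4, 2, 5, 6, 1
d = r₁ − r₂: 0, 0, 3, -3, 0, 0
d²: 0, 0, 9, 9, 0, 0; Σd² = 18
ρ = 1 − 6·18/(6·35) = 1 − 108/210 = 0.486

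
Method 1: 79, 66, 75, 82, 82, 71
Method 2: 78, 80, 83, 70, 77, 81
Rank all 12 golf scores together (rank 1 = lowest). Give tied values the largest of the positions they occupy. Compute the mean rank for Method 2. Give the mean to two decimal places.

7.00

Sorted (ascending): 66, 70, 71, 75, 77, 78, 79, 80, 81, 82, 82, 83
The 2 values of 82 occupy positions 10–11 → each gets rank 11.
Method 2 values → pooled ranks: 78→6, 80→8, 83→12, 70→2, 77→5, 81→9
Mean rank = (6 + 8 + 12 + 2 + 5 + 9) / 6 = 7.00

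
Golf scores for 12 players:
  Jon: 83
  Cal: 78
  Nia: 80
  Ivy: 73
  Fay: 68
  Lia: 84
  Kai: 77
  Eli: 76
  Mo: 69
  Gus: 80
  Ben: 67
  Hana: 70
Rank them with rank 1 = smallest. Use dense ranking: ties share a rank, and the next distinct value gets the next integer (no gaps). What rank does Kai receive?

7

Sorted (ascending): 67, 68, 69, 70, 73, 76, 77, 78, 80, 80, 83, 84
The 2 values of 80 share dense rank 9.
Remaining distinct values take the next consecutive integers.
Kai has value 77 → rank 7.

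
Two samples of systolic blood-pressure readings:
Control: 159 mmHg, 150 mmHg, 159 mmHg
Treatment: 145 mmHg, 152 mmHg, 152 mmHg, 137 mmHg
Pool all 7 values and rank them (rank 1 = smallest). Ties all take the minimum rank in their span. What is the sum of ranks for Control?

15

Sorted (ascending): 137, 145, 150, 152, 152, 159, 159
The 2 values of 152 occupy positions 4–5 → each gets rank 4.
The 2 values of 159 occupy positions 6–7 → each gets rank 6.
Control values → pooled ranks: 159→6, 150→3, 159→6
Rank sum = 6 + 3 + 6 = 15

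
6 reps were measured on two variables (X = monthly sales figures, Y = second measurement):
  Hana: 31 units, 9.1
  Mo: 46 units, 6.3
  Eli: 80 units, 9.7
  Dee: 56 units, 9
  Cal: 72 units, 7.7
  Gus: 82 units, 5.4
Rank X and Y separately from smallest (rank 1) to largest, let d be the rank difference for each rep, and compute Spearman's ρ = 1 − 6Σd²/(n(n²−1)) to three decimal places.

Ranks of variable 1: 1, 2, 5, 3, 4, 6
Ranks of variable 2: 5, 2, 6, 4, 3, 1
d = r₁ − r₂: -4, 0, -1, -1, 1, 5
d²: 16, 0, 1, 1, 1, 25; Σd² = 44
ρ = 1 − 6·44/(6·35) = 1 − 264/210 = -0.257

-0.257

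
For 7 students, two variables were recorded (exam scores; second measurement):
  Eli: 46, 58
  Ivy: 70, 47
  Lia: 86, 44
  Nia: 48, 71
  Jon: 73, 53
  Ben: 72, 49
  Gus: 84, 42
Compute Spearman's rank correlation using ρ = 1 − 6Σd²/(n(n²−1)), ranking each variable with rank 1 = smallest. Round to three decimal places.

-0.786

Ranks of variable 1: 1, 3, 7, 2, 5, 4, 6
Ranks of variable 2: 6, 3, 2, 7, 5, 4, 1
d = r₁ − r₂: -5, 0, 5, -5, 0, 0, 5
d²: 25, 0, 25, 25, 0, 0, 25; Σd² = 100
ρ = 1 − 6·100/(7·48) = 1 − 600/336 = -0.786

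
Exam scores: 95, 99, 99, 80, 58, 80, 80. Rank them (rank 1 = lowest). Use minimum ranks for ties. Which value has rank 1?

Sorted (ascending): 58, 80, 80, 80, 95, 99, 99
The 3 values of 80 occupy positions 2–4 → each gets rank 2.
The 2 values of 99 occupy positions 6–7 → each gets rank 6.
Rank 1 → value 58.

58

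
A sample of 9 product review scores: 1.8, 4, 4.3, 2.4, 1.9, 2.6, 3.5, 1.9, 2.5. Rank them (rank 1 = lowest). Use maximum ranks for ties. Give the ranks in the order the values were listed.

Sorted (ascending): 1.8, 1.9, 1.9, 2.4, 2.5, 2.6, 3.5, 4, 4.3
The 2 values of 1.9 occupy positions 2–3 → each gets rank 3.

1, 8, 9, 4, 3, 6, 7, 3, 5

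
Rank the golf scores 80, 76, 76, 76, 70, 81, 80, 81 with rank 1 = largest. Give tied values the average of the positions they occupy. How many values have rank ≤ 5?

Sorted (descending): 81, 81, 80, 80, 76, 76, 76, 70
The 2 values of 81 occupy positions 1–2 → average rank (1+2)/2 = 1.5.
The 2 values of 80 occupy positions 3–4 → average rank (3+4)/2 = 3.5.
The 3 values of 76 occupy positions 5–7 → average rank 6.
Ranks ≤ 5: {1.5, 1.5, 3.5, 3.5} → 4 values.

4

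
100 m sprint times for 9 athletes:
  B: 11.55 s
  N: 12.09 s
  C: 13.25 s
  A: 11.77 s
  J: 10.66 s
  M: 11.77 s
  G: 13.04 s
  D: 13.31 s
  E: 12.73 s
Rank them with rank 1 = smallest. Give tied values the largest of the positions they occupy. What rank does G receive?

Sorted (ascending): 10.66, 11.55, 11.77, 11.77, 12.09, 12.73, 13.04, 13.25, 13.31
The 2 values of 11.77 occupy positions 3–4 → each gets rank 4.
G has value 13.04 s → rank 7.

7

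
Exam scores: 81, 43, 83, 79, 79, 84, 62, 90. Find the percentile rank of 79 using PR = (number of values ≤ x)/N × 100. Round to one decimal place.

N = 8.
Strictly below 79: 2. Equal to 79: 2.
PR = 4/8 × 100 = 50.0

50.0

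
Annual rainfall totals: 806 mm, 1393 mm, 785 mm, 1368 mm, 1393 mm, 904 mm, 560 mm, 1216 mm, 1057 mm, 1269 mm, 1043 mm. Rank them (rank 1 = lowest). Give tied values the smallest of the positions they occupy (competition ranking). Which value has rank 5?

Sorted (ascending): 560, 785, 806, 904, 1043, 1057, 1216, 1269, 1368, 1393, 1393
The 2 values of 1393 occupy positions 10–11 → each gets rank 10.
Rank 5 → value 1043.

1043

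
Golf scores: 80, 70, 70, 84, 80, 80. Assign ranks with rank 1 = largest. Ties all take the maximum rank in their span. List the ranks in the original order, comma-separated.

Sorted (descending): 84, 80, 80, 80, 70, 70
The 3 values of 80 occupy positions 2–4 → each gets rank 4.
The 2 values of 70 occupy positions 5–6 → each gets rank 6.

4, 6, 6, 1, 4, 4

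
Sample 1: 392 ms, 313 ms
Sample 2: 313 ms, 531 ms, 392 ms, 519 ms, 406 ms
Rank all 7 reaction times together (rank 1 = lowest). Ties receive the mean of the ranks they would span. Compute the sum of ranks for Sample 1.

5

Sorted (ascending): 313, 313, 392, 392, 406, 519, 531
The 2 values of 313 occupy positions 1–2 → average rank (1+2)/2 = 1.5.
The 2 values of 392 occupy positions 3–4 → average rank (3+4)/2 = 3.5.
Sample 1 values → pooled ranks: 392→3.5, 313→1.5
Rank sum = 3.5 + 1.5 = 5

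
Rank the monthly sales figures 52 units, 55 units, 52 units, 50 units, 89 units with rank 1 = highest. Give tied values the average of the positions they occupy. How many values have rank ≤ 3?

Sorted (descending): 89, 55, 52, 52, 50
The 2 values of 52 occupy positions 3–4 → average rank (3+4)/2 = 3.5.
Ranks ≤ 3: {1, 2} → 2 values.

2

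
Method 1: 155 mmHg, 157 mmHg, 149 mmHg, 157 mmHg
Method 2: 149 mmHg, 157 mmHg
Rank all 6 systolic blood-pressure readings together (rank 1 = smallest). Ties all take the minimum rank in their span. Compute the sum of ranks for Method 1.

12

Sorted (ascending): 149, 149, 155, 157, 157, 157
The 2 values of 149 occupy positions 1–2 → each gets rank 1.
The 3 values of 157 occupy positions 4–6 → each gets rank 4.
Method 1 values → pooled ranks: 155→3, 157→4, 149→1, 157→4
Rank sum = 3 + 4 + 1 + 4 = 12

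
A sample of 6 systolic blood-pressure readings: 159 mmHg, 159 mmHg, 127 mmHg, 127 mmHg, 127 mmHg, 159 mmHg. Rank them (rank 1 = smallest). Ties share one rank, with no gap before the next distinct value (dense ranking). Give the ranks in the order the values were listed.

2, 2, 1, 1, 1, 2

Sorted (ascending): 127, 127, 127, 159, 159, 159
The 3 values of 127 share dense rank 1.
The 3 values of 159 share dense rank 2.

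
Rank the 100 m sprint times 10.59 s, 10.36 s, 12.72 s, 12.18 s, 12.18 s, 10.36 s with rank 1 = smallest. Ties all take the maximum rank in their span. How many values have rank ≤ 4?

3

Sorted (ascending): 10.36, 10.36, 10.59, 12.18, 12.18, 12.72
The 2 values of 10.36 occupy positions 1–2 → each gets rank 2.
The 2 values of 12.18 occupy positions 4–5 → each gets rank 5.
Ranks ≤ 4: {2, 2, 3} → 3 values.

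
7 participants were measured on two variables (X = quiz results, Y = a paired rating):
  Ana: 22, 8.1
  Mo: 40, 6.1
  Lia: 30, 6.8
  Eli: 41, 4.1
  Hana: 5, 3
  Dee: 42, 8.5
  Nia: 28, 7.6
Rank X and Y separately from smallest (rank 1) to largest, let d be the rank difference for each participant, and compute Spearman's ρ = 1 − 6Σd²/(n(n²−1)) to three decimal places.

0.286

Ranks of variable 1: 2, 5, 4, 6, 1, 7, 3
Ranks of variable 2: 6, 3, 4, 2, 1, 7, 5
d = r₁ − r₂: -4, 2, 0, 4, 0, 0, -2
d²: 16, 4, 0, 16, 0, 0, 4; Σd² = 40
ρ = 1 − 6·40/(7·48) = 1 − 240/336 = 0.286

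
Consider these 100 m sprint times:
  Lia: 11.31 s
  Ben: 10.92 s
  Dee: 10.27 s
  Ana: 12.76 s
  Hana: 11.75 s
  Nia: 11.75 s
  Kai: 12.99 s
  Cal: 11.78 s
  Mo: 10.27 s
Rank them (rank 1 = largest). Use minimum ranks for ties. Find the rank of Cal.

Sorted (descending): 12.99, 12.76, 11.78, 11.75, 11.75, 11.31, 10.92, 10.27, 10.27
The 2 values of 11.75 occupy positions 4–5 → each gets rank 4.
The 2 values of 10.27 occupy positions 8–9 → each gets rank 8.
Cal has value 11.78 s → rank 3.

3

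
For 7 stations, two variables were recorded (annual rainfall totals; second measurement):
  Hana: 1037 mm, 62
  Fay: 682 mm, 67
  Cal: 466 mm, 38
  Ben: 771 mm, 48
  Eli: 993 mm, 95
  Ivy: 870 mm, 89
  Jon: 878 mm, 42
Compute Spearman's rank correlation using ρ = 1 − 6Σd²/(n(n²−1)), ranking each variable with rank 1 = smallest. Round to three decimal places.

Ranks of variable 1: 7, 2, 1, 3, 6, 4, 5
Ranks of variable 2: 4, 5, 1, 3, 7, 6, 2
d = r₁ − r₂: 3, -3, 0, 0, -1, -2, 3
d²: 9, 9, 0, 0, 1, 4, 9; Σd² = 32
ρ = 1 − 6·32/(7·48) = 1 − 192/336 = 0.429

0.429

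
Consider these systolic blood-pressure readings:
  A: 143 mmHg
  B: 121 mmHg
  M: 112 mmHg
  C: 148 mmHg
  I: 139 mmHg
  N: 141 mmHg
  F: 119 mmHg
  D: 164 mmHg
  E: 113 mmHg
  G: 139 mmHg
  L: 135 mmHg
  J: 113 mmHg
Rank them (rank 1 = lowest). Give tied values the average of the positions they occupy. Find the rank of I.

7.5

Sorted (ascending): 112, 113, 113, 119, 121, 135, 139, 139, 141, 143, 148, 164
The 2 values of 113 occupy positions 2–3 → average rank (2+3)/2 = 2.5.
The 2 values of 139 occupy positions 7–8 → average rank (7+8)/2 = 7.5.
I has value 139 mmHg → rank 7.5.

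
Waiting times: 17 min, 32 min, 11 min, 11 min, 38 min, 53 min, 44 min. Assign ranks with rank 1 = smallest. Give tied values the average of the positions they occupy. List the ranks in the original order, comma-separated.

Sorted (ascending): 11, 11, 17, 32, 38, 44, 53
The 2 values of 11 occupy positions 1–2 → average rank (1+2)/2 = 1.5.

3, 4, 1.5, 1.5, 5, 7, 6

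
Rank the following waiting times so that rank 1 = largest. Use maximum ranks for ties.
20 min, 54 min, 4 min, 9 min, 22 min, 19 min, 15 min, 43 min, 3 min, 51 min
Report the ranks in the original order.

Sorted (descending): 54, 51, 43, 22, 20, 19, 15, 9, 4, 3
No ties — each value takes its position as its rank.

5, 1, 9, 8, 4, 6, 7, 3, 10, 2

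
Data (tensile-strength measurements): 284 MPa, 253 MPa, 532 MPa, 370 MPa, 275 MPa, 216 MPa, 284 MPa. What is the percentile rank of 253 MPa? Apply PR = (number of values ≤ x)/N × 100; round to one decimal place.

28.6

N = 7.
Strictly below 253: 1. Equal to 253: 1.
PR = 2/7 × 100 = 28.6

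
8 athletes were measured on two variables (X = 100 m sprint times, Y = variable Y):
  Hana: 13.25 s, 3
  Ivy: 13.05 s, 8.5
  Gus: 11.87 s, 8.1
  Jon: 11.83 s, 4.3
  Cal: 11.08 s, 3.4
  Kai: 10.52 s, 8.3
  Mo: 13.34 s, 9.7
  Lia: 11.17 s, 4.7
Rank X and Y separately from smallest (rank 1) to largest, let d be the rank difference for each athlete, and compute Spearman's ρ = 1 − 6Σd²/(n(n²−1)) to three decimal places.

0.238

Ranks of variable 1: 7, 6, 5, 4, 2, 1, 8, 3
Ranks of variable 2: 1, 7, 5, 3, 2, 6, 8, 4
d = r₁ − r₂: 6, -1, 0, 1, 0, -5, 0, -1
d²: 36, 1, 0, 1, 0, 25, 0, 1; Σd² = 64
ρ = 1 − 6·64/(8·63) = 1 − 384/504 = 0.238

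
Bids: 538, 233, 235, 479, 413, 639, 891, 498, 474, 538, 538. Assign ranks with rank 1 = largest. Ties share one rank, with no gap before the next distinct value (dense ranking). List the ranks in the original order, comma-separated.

3, 9, 8, 5, 7, 2, 1, 4, 6, 3, 3

Sorted (descending): 891, 639, 538, 538, 538, 498, 479, 474, 413, 235, 233
The 3 values of 538 share dense rank 3.
Remaining distinct values take the next consecutive integers.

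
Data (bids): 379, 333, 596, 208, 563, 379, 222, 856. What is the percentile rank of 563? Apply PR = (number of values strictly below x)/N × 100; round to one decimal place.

62.5

N = 8.
Strictly below 563: 5. Equal to 563: 1.
PR = 5/8 × 100 = 62.5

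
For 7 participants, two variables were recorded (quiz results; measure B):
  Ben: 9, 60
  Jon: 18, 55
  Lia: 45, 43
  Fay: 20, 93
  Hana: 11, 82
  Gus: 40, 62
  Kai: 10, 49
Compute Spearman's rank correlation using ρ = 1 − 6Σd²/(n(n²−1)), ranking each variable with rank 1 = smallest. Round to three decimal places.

-0.071

Ranks of variable 1: 1, 4, 7, 5, 3, 6, 2
Ranks of variable 2: 4, 3, 1, 7, 6, 5, 2
d = r₁ − r₂: -3, 1, 6, -2, -3, 1, 0
d²: 9, 1, 36, 4, 9, 1, 0; Σd² = 60
ρ = 1 − 6·60/(7·48) = 1 − 360/336 = -0.071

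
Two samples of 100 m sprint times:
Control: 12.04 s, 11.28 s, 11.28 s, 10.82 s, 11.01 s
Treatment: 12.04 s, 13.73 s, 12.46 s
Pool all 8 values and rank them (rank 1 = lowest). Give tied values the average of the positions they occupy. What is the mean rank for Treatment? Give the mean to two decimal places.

6.83

Sorted (ascending): 10.82, 11.01, 11.28, 11.28, 12.04, 12.04, 12.46, 13.73
The 2 values of 11.28 occupy positions 3–4 → average rank (3+4)/2 = 3.5.
The 2 values of 12.04 occupy positions 5–6 → average rank (5+6)/2 = 5.5.
Treatment values → pooled ranks: 12.04→5.5, 13.73→8, 12.46→7
Mean rank = (5.5 + 8 + 7) / 3 = 6.83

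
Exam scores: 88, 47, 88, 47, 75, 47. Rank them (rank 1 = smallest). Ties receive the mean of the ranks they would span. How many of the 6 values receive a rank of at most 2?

3

Sorted (ascending): 47, 47, 47, 75, 88, 88
The 3 values of 47 occupy positions 1–3 → average rank 2.
The 2 values of 88 occupy positions 5–6 → average rank (5+6)/2 = 5.5.
Ranks ≤ 2: {2, 2, 2} → 3 values.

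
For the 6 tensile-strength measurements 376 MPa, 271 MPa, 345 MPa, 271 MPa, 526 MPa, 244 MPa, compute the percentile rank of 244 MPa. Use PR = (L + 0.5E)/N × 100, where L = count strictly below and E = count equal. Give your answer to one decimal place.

8.3

N = 6.
Strictly below 244: 0. Equal to 244: 1.
PR = (0 + 0.5·1)/6 × 100 = 8.3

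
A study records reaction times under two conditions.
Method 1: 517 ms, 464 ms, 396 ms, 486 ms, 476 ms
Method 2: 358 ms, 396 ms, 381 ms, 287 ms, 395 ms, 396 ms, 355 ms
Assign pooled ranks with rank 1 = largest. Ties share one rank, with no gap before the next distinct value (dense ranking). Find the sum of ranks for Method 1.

Sorted (descending): 517, 486, 476, 464, 396, 396, 396, 395, 381, 358, 355, 287
The 3 values of 396 share dense rank 5.
Remaining distinct values take the next consecutive integers.
Method 1 values → pooled ranks: 517→1, 464→4, 396→5, 486→2, 476→3
Rank sum = 1 + 4 + 5 + 2 + 3 = 15

15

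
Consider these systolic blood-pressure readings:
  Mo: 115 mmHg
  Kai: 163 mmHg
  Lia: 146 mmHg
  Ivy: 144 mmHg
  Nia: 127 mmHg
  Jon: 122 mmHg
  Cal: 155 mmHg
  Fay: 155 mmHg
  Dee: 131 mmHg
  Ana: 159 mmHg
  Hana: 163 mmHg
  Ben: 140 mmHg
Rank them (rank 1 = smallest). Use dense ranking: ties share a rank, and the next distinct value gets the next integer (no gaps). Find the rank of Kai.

10

Sorted (ascending): 115, 122, 127, 131, 140, 144, 146, 155, 155, 159, 163, 163
The 2 values of 155 share dense rank 8.
The 2 values of 163 share dense rank 10.
Remaining distinct values take the next consecutive integers.
Kai has value 163 mmHg → rank 10.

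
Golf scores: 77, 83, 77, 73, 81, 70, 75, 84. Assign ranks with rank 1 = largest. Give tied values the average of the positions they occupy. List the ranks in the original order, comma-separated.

4.5, 2, 4.5, 7, 3, 8, 6, 1

Sorted (descending): 84, 83, 81, 77, 77, 75, 73, 70
The 2 values of 77 occupy positions 4–5 → average rank (4+5)/2 = 4.5.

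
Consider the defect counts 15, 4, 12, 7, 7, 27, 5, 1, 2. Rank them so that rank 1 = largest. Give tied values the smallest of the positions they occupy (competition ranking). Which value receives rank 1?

27

Sorted (descending): 27, 15, 12, 7, 7, 5, 4, 2, 1
The 2 values of 7 occupy positions 4–5 → each gets rank 4.
Rank 1 → value 27.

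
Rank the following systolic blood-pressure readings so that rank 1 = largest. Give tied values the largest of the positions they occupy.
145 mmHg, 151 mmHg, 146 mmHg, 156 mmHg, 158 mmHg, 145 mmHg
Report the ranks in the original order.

6, 3, 4, 2, 1, 6

Sorted (descending): 158, 156, 151, 146, 145, 145
The 2 values of 145 occupy positions 5–6 → each gets rank 6.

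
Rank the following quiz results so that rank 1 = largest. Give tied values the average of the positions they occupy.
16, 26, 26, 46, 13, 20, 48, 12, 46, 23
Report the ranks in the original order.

8, 4.5, 4.5, 2.5, 9, 7, 1, 10, 2.5, 6

Sorted (descending): 48, 46, 46, 26, 26, 23, 20, 16, 13, 12
The 2 values of 46 occupy positions 2–3 → average rank (2+3)/2 = 2.5.
The 2 values of 26 occupy positions 4–5 → average rank (4+5)/2 = 4.5.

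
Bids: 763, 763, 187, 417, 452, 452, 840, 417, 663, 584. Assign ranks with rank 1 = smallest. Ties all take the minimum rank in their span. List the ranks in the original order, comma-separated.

8, 8, 1, 2, 4, 4, 10, 2, 7, 6

Sorted (ascending): 187, 417, 417, 452, 452, 584, 663, 763, 763, 840
The 2 values of 417 occupy positions 2–3 → each gets rank 2.
The 2 values of 452 occupy positions 4–5 → each gets rank 4.
The 2 values of 763 occupy positions 8–9 → each gets rank 8.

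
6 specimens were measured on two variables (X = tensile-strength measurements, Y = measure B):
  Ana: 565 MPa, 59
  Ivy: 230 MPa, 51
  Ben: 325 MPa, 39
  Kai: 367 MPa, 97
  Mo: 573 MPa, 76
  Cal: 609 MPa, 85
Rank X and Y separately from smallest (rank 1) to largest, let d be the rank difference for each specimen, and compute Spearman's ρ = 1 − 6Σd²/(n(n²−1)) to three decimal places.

Ranks of variable 1: 4, 1, 2, 3, 5, 6
Ranks of variable 2: 3, 2, 1, 6, 4, 5
d = r₁ − r₂: 1, -1, 1, -3, 1, 1
d²: 1, 1, 1, 9, 1, 1; Σd² = 14
ρ = 1 − 6·14/(6·35) = 1 − 84/210 = 0.600

0.600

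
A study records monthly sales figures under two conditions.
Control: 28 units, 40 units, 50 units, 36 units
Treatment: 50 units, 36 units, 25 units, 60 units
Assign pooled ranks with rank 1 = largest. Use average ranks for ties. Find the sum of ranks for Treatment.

Sorted (descending): 60, 50, 50, 40, 36, 36, 28, 25
The 2 values of 50 occupy positions 2–3 → average rank (2+3)/2 = 2.5.
The 2 values of 36 occupy positions 5–6 → average rank (5+6)/2 = 5.5.
Treatment values → pooled ranks: 50→2.5, 36→5.5, 25→8, 60→1
Rank sum = 2.5 + 5.5 + 8 + 1 = 17

17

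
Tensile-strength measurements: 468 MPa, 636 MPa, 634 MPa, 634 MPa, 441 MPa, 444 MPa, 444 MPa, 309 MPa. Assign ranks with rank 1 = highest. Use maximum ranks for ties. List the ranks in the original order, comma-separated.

4, 1, 3, 3, 7, 6, 6, 8

Sorted (descending): 636, 634, 634, 468, 444, 444, 441, 309
The 2 values of 634 occupy positions 2–3 → each gets rank 3.
The 2 values of 444 occupy positions 5–6 → each gets rank 6.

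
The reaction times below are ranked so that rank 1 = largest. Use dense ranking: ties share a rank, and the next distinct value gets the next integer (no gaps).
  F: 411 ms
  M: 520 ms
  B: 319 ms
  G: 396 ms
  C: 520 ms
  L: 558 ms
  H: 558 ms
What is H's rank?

Sorted (descending): 558, 558, 520, 520, 411, 396, 319
The 2 values of 558 share dense rank 1.
The 2 values of 520 share dense rank 2.
Remaining distinct values take the next consecutive integers.
H has value 558 ms → rank 1.

1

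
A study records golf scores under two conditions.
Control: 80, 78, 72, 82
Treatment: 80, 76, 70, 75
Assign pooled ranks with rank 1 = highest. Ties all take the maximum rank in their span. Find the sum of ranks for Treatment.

Sorted (descending): 82, 80, 80, 78, 76, 75, 72, 70
The 2 values of 80 occupy positions 2–3 → each gets rank 3.
Treatment values → pooled ranks: 80→3, 76→5, 70→8, 75→6
Rank sum = 3 + 5 + 8 + 6 = 22

22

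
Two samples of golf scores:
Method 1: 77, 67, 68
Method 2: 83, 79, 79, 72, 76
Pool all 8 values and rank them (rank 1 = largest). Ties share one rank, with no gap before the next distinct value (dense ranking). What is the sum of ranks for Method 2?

14

Sorted (descending): 83, 79, 79, 77, 76, 72, 68, 67
The 2 values of 79 share dense rank 2.
Remaining distinct values take the next consecutive integers.
Method 2 values → pooled ranks: 83→1, 79→2, 79→2, 72→5, 76→4
Rank sum = 1 + 2 + 2 + 5 + 4 = 14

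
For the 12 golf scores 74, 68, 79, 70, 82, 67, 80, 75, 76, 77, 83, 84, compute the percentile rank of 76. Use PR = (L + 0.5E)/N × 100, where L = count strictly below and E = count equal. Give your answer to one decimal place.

45.8

N = 12.
Strictly below 76: 5. Equal to 76: 1.
PR = (5 + 0.5·1)/12 × 100 = 45.8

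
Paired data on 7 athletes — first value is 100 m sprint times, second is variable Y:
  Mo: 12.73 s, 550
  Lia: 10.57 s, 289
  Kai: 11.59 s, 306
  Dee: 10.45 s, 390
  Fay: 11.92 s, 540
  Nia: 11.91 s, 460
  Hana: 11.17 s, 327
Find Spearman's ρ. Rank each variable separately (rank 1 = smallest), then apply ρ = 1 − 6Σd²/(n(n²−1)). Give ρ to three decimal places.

Ranks of variable 1: 7, 2, 4, 1, 6, 5, 3
Ranks of variable 2: 7, 1, 2, 4, 6, 5, 3
d = r₁ − r₂: 0, 1, 2, -3, 0, 0, 0
d²: 0, 1, 4, 9, 0, 0, 0; Σd² = 14
ρ = 1 − 6·14/(7·48) = 1 − 84/336 = 0.750

0.750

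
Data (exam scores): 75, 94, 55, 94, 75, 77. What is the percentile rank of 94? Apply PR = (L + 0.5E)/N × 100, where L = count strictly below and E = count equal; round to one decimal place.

83.3

N = 6.
Strictly below 94: 4. Equal to 94: 2.
PR = (4 + 0.5·2)/6 × 100 = 83.3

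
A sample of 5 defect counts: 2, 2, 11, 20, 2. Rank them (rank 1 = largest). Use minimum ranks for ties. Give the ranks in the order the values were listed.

Sorted (descending): 20, 11, 2, 2, 2
The 3 values of 2 occupy positions 3–5 → each gets rank 3.

3, 3, 2, 1, 3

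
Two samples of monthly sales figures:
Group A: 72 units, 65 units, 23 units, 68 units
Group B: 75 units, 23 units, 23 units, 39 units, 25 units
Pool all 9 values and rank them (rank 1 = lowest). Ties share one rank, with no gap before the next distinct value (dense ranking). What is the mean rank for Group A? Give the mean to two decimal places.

4.00

Sorted (ascending): 23, 23, 23, 25, 39, 65, 68, 72, 75
The 3 values of 23 share dense rank 1.
Remaining distinct values take the next consecutive integers.
Group A values → pooled ranks: 72→6, 65→4, 23→1, 68→5
Mean rank = (6 + 4 + 1 + 5) / 4 = 4.00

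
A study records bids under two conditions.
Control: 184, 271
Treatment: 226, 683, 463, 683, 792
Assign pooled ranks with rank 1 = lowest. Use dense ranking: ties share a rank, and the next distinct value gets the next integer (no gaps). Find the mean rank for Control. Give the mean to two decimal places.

Sorted (ascending): 184, 226, 271, 463, 683, 683, 792
The 2 values of 683 share dense rank 5.
Remaining distinct values take the next consecutive integers.
Control values → pooled ranks: 184→1, 271→3
Mean rank = (1 + 3) / 2 = 2.00

2.00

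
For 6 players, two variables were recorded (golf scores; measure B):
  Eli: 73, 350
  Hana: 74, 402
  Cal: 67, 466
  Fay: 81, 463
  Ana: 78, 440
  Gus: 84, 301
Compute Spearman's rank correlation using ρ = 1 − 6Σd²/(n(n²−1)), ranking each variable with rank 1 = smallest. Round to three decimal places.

Ranks of variable 1: 2, 3, 1, 5, 4, 6
Ranks of variable 2: 2, 3, 6, 5, 4, 1
d = r₁ − r₂: 0, 0, -5, 0, 0, 5
d²: 0, 0, 25, 0, 0, 25; Σd² = 50
ρ = 1 − 6·50/(6·35) = 1 − 300/210 = -0.429

-0.429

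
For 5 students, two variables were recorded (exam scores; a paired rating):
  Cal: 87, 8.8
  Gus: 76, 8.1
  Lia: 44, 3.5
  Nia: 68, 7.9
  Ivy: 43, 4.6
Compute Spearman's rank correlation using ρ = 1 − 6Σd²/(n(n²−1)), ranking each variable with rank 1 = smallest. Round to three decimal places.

0.900

Ranks of variable 1: 5, 4, 2, 3, 1
Ranks of variable 2: 5, 4, 1, 3, 2
d = r₁ − r₂: 0, 0, 1, 0, -1
d²: 0, 0, 1, 0, 1; Σd² = 2
ρ = 1 − 6·2/(5·24) = 1 − 12/120 = 0.900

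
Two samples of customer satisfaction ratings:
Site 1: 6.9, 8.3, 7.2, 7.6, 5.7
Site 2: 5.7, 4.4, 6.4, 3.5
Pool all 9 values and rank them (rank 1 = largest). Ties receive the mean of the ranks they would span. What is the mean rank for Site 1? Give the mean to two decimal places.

Sorted (descending): 8.3, 7.6, 7.2, 6.9, 6.4, 5.7, 5.7, 4.4, 3.5
The 2 values of 5.7 occupy positions 6–7 → average rank (6+7)/2 = 6.5.
Site 1 values → pooled ranks: 6.9→4, 8.3→1, 7.2→3, 7.6→2, 5.7→6.5
Mean rank = (4 + 1 + 3 + 2 + 6.5) / 5 = 3.30

3.30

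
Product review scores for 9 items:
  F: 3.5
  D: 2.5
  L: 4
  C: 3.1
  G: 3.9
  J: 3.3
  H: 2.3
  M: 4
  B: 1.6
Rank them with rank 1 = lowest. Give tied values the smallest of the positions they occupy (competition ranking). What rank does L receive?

Sorted (ascending): 1.6, 2.3, 2.5, 3.1, 3.3, 3.5, 3.9, 4, 4
The 2 values of 4 occupy positions 8–9 → each gets rank 8.
L has value 4 → rank 8.

8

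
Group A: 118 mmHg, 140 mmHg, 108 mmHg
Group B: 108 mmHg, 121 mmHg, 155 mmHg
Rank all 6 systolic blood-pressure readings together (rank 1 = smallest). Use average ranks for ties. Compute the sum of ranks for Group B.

Sorted (ascending): 108, 108, 118, 121, 140, 155
The 2 values of 108 occupy positions 1–2 → average rank (1+2)/2 = 1.5.
Group B values → pooled ranks: 108→1.5, 121→4, 155→6
Rank sum = 1.5 + 4 + 6 = 11.5

11.5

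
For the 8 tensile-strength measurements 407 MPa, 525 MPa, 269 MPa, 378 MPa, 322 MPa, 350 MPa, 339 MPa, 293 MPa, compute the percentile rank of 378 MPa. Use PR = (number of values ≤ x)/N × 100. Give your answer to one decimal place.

75.0

N = 8.
Strictly below 378: 5. Equal to 378: 1.
PR = 6/8 × 100 = 75.0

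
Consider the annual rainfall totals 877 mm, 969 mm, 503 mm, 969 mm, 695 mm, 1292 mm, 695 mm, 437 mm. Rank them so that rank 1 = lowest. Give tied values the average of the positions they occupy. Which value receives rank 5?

Sorted (ascending): 437, 503, 695, 695, 877, 969, 969, 1292
The 2 values of 695 occupy positions 3–4 → average rank (3+4)/2 = 3.5.
The 2 values of 969 occupy positions 6–7 → average rank (6+7)/2 = 6.5.
Rank 5 → value 877.

877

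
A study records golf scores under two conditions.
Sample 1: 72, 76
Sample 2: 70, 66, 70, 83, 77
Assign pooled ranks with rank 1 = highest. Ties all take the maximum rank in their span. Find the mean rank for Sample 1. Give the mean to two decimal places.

3.50

Sorted (descending): 83, 77, 76, 72, 70, 70, 66
The 2 values of 70 occupy positions 5–6 → each gets rank 6.
Sample 1 values → pooled ranks: 72→4, 76→3
Mean rank = (4 + 3) / 2 = 3.50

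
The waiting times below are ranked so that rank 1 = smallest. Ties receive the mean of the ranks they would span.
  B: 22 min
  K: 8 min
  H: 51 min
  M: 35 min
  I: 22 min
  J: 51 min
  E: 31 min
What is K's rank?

Sorted (ascending): 8, 22, 22, 31, 35, 51, 51
The 2 values of 22 occupy positions 2–3 → average rank (2+3)/2 = 2.5.
The 2 values of 51 occupy positions 6–7 → average rank (6+7)/2 = 6.5.
K has value 8 min → rank 1.

1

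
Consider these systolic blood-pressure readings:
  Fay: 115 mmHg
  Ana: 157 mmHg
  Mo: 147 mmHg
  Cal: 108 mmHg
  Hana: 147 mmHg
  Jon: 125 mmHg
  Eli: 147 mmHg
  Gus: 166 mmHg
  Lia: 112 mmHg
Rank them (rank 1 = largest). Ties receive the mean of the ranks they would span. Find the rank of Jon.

Sorted (descending): 166, 157, 147, 147, 147, 125, 115, 112, 108
The 3 values of 147 occupy positions 3–5 → average rank 4.
Jon has value 125 mmHg → rank 6.

6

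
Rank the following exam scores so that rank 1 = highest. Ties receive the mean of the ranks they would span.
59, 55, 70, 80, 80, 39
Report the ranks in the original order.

Sorted (descending): 80, 80, 70, 59, 55, 39
The 2 values of 80 occupy positions 1–2 → average rank (1+2)/2 = 1.5.

4, 5, 3, 1.5, 1.5, 6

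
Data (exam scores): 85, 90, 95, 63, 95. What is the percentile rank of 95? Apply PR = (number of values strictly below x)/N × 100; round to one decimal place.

N = 5.
Strictly below 95: 3. Equal to 95: 2.
PR = 3/5 × 100 = 60.0

60.0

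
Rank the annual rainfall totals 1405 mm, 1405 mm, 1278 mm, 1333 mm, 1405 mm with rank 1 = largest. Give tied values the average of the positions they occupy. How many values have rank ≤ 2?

Sorted (descending): 1405, 1405, 1405, 1333, 1278
The 3 values of 1405 occupy positions 1–3 → average rank 2.
Ranks ≤ 2: {2, 2, 2} → 3 values.

3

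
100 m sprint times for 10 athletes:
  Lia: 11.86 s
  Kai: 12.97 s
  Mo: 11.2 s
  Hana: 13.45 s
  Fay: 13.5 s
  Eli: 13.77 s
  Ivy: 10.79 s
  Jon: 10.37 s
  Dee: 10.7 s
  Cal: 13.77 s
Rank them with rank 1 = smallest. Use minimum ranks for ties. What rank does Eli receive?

9

Sorted (ascending): 10.37, 10.7, 10.79, 11.2, 11.86, 12.97, 13.45, 13.5, 13.77, 13.77
The 2 values of 13.77 occupy positions 9–10 → each gets rank 9.
Eli has value 13.77 s → rank 9.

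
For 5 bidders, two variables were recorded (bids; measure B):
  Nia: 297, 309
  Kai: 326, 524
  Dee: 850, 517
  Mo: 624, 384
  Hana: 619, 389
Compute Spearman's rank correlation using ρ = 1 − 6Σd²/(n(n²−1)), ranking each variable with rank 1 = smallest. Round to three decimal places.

0.300

Ranks of variable 1: 1, 2, 5, 4, 3
Ranks of variable 2: 1, 5, 4, 2, 3
d = r₁ − r₂: 0, -3, 1, 2, 0
d²: 0, 9, 1, 4, 0; Σd² = 14
ρ = 1 − 6·14/(5·24) = 1 − 84/120 = 0.300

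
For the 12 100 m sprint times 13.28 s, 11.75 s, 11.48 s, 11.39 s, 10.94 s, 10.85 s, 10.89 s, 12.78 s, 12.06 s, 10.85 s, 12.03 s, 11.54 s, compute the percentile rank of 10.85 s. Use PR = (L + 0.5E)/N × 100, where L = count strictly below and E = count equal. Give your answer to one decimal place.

N = 12.
Strictly below 10.85: 0. Equal to 10.85: 2.
PR = (0 + 0.5·2)/12 × 100 = 8.3

8.3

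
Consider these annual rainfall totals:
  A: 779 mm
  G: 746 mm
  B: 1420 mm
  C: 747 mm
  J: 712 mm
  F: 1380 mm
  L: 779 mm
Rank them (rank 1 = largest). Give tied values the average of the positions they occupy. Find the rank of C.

5

Sorted (descending): 1420, 1380, 779, 779, 747, 746, 712
The 2 values of 779 occupy positions 3–4 → average rank (3+4)/2 = 3.5.
C has value 747 mm → rank 5.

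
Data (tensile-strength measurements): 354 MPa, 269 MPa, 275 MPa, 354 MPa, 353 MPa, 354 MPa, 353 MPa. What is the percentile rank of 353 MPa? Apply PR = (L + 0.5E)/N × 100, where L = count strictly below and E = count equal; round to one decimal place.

42.9

N = 7.
Strictly below 353: 2. Equal to 353: 2.
PR = (2 + 0.5·2)/7 × 100 = 42.9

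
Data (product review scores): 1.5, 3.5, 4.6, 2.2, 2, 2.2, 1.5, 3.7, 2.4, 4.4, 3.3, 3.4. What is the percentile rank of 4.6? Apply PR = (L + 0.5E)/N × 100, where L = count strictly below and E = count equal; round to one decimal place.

N = 12.
Strictly below 4.6: 11. Equal to 4.6: 1.
PR = (11 + 0.5·1)/12 × 100 = 95.8

95.8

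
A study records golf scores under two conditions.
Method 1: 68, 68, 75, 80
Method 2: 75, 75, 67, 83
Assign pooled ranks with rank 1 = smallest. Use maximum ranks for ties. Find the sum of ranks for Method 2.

21

Sorted (ascending): 67, 68, 68, 75, 75, 75, 80, 83
The 2 values of 68 occupy positions 2–3 → each gets rank 3.
The 3 values of 75 occupy positions 4–6 → each gets rank 6.
Method 2 values → pooled ranks: 75→6, 75→6, 67→1, 83→8
Rank sum = 6 + 6 + 1 + 8 = 21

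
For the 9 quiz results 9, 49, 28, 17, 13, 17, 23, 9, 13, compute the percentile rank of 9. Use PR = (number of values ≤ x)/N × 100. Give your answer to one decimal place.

22.2

N = 9.
Strictly below 9: 0. Equal to 9: 2.
PR = 2/9 × 100 = 22.2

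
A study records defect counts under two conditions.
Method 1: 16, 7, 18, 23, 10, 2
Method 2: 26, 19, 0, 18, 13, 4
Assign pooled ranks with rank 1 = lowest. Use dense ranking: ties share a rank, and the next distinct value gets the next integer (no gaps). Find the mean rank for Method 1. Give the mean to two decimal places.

Sorted (ascending): 0, 2, 4, 7, 10, 13, 16, 18, 18, 19, 23, 26
The 2 values of 18 share dense rank 8.
Remaining distinct values take the next consecutive integers.
Method 1 values → pooled ranks: 16→7, 7→4, 18→8, 23→10, 10→5, 2→2
Mean rank = (7 + 4 + 8 + 10 + 5 + 2) / 6 = 6.00

6.00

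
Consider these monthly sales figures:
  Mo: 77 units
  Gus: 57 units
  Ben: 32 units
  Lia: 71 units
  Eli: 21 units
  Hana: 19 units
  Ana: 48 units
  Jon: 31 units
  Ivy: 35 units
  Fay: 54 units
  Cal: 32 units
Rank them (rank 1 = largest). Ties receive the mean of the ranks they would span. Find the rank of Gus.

3

Sorted (descending): 77, 71, 57, 54, 48, 35, 32, 32, 31, 21, 19
The 2 values of 32 occupy positions 7–8 → average rank (7+8)/2 = 7.5.
Gus has value 57 units → rank 3.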